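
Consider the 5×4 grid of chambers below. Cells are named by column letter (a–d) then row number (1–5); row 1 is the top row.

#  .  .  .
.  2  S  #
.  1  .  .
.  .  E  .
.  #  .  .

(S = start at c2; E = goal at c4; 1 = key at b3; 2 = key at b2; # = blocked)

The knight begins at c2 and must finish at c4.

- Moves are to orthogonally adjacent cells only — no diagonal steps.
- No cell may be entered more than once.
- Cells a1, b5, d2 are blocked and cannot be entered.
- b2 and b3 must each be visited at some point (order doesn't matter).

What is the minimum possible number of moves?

Any route passes through b2 and b3 in some order between c2 and c4. Summing Manhattan distances along each leg and taking the cheapest ordering (c2 → b2 → b3 → c4) gives a lower bound of 1 + 1 + 2 = 4 moves.
A route of 4 moves achieves this: c2 → b2 → b3 → b4 → c4.
Since 4 matches the lower bound, it is optimal.

4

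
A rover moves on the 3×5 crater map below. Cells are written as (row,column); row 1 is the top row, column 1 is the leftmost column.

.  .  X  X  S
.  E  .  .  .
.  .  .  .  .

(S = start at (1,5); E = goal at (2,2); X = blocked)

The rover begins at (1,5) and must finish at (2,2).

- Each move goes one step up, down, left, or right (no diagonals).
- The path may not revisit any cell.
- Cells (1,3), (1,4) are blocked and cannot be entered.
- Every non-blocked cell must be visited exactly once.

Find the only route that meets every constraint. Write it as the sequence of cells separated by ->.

(1,5) -> (2,5) -> (3,5) -> (3,4) -> (2,4) -> (2,3) -> (3,3) -> (3,2) -> (3,1) -> (2,1) -> (1,1) -> (1,2) -> (2,2)

Need to visit all 13 open cells exactly once, starting at (1,5) and ending at (2,2).
Cell (3,1) has only two open neighbours ((2,1) and (3,2)), so the path must pass straight through it: one of those is the cell it's entered from and the other is where it exits.
Route from (1,5): 2× down (reaching (3,5)), left to (3,4), up to (2,4), left to (2,3), down to (3,3), 2× left (reaching (3,1)), 2× up (reaching (1,1)), right to (1,2), down to (2,2) — 12 moves in all.
Check: all 13 open cells covered.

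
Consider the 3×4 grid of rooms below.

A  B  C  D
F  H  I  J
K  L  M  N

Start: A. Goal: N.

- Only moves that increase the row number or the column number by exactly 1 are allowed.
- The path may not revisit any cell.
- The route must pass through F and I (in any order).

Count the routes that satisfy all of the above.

A right/down-only route from A to N makes exactly 2 down-moves and 3 right-moves in some order.
With no other constraints that would be C(5,2) = 10 routes.
A monotone route can only reach the required cells in the order F, I, so split there and multiply the segment counts: A→F: 1; F→I: 1; I→N: 2; product = 2.
That gives 2 routes.

2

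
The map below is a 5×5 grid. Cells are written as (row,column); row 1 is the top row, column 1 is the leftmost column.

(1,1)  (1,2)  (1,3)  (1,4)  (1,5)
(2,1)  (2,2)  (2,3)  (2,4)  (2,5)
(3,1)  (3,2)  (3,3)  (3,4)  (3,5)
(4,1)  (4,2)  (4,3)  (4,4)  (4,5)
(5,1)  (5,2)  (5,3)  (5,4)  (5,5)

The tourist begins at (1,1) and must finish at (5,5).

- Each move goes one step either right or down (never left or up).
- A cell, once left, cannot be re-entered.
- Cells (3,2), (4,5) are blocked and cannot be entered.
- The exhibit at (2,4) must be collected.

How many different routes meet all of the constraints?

A right/down-only route from (1,1) to (5,5) makes exactly 4 down-moves and 4 right-moves in some order.
With no other constraints that would be C(8,4) = 70 routes.
Split at (2,4) and multiply the segment counts (each segment already excludes blocked cells): (1,1)→(2,4): 4; (2,4)→(5,5): 1; product = 4.
That gives 4 routes.

4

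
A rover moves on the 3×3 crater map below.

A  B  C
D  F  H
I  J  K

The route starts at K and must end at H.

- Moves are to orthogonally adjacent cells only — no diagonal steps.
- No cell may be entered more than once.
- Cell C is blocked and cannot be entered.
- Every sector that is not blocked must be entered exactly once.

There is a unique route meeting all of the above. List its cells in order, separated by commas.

Need to visit all 8 open cells exactly once, starting at K and ending at H.
Cell B has only two open neighbours (F and A), so the path must pass straight through it: one of those is the cell it's entered from and the other is where it exits.
Route from K: 2× left (reaching I), 2× up (reaching A), right to B, down to F, right to H — 7 moves in all.
Check: all 8 open cells covered.

K, J, I, D, A, B, F, H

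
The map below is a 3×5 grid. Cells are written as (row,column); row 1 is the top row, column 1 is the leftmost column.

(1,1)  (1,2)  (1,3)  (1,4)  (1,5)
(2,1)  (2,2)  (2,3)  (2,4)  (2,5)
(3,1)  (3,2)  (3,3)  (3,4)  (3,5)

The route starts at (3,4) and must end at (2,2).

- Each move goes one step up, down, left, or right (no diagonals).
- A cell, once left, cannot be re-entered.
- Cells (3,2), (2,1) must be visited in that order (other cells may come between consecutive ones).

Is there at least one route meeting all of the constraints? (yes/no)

yes

One route that works: (3,4) → (3,3) → (3,2) → (3,1) → (2,1) → (2,2).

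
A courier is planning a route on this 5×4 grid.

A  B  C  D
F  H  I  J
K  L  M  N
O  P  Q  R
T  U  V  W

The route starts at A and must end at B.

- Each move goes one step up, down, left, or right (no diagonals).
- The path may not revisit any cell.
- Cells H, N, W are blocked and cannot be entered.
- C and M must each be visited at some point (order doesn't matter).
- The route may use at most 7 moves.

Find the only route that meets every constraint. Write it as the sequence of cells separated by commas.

A, F, K, L, M, I, C, B

Any route must reach C and M and still end at B within 7 moves, so the order of the required stops is forced.
Route from A: 2× down (reaching K), 2× right (reaching M), 2× up (reaching C), left to B — 7 moves in all.
Check: all required cells visited; 7 ≤ 7 moves.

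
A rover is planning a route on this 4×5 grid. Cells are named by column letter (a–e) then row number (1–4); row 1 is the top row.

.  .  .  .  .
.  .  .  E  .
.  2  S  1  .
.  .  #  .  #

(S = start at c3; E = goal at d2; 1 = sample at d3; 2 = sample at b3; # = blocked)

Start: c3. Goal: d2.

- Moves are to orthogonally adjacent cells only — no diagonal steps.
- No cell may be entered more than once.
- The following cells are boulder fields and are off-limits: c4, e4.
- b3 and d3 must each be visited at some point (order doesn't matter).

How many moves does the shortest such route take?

10

Any route passes through b3 and d3 in some order between c3 and d2. Summing Manhattan distances along each leg and taking the cheapest ordering (c3 → b3 → d3 → d2) gives a lower bound of 1 + 2 + 1 = 4 moves.
The shortest route satisfying every rule uses 10 moves: c3 → b3 → b2 → b1 → c1 → d1 → e1 → e2 → e3 → d3 → d2.
The no-revisit rule (legs can't share cells) pushes the minimum above the 4-move bound; an exhaustive check rules out every length from 4 to 9 (on a 4-connected grid the length of any start-to-goal walk has the same parity as the Manhattan bound, so only lengths 4, 6, 8, … need checking), leaving 10 as the minimum.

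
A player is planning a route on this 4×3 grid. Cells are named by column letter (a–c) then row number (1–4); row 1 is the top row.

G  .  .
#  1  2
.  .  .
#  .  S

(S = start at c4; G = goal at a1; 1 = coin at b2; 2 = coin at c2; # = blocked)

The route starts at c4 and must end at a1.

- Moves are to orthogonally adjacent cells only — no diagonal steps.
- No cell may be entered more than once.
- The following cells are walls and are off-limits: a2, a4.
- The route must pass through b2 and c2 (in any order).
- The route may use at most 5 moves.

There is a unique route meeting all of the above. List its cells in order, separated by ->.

c4 -> c3 -> c2 -> b2 -> b1 -> a1

The budget equals the shortest possible length, so every move has to be on a shortest route through the required cells.
Route from c4: 2× up (reaching c2), left to b2, up to b1, left to a1 — 5 moves in all.
Check: all required cells visited; 5 ≤ 5 moves.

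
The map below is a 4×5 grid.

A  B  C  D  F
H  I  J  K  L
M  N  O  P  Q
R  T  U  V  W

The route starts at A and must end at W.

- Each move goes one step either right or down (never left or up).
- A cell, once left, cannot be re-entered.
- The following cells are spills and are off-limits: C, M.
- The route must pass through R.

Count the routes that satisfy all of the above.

A right/down-only route from A to W makes exactly 3 down-moves and 4 right-moves in some order.
With no other constraints that would be C(7,3) = 35 routes.
Split at R and multiply the segment counts (each segment already excludes blocked cells): A→R: 0; R→W: 1; product = 0.
No route satisfies every constraint, so the count is 0.

0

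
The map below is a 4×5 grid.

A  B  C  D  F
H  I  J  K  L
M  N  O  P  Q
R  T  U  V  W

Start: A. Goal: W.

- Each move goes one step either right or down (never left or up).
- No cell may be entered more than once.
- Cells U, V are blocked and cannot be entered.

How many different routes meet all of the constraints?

A right/down-only route from A to W makes exactly 3 down-moves and 4 right-moves in some order.
With no other constraints that would be C(7,3) = 35 routes.
Subtract routes through each blocked cell (inclusion–exclusion for overlaps): − through U: 10 − through V: 20 + through U&V: 10 → 15.
That gives 15 routes.

15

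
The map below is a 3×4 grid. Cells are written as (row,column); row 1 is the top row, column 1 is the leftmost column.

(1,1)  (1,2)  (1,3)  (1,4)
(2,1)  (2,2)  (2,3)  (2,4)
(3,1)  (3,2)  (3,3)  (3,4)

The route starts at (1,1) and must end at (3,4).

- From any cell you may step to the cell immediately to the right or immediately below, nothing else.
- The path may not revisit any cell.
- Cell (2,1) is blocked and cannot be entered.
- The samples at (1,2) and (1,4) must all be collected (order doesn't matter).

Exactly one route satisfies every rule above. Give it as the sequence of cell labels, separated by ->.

(1,1) -> (1,2) -> (1,3) -> (1,4) -> (2,4) -> (3,4)

Moves only go right or down, so the column and row indices never decrease.
Route from (1,1): right 3 to (1,4), down 2 to (3,4) — 5 moves in all.
Check: all required cells visited.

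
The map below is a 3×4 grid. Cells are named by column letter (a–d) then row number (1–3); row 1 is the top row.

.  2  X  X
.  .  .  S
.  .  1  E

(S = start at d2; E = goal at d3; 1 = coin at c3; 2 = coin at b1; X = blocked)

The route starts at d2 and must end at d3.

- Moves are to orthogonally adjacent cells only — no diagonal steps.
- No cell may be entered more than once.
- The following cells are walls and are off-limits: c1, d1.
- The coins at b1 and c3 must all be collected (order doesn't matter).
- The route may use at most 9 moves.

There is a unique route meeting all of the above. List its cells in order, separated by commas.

d2, c2, b2, b1, a1, a2, a3, b3, c3, d3

The budget equals the shortest possible length, so every move has to be on a shortest route through the required cells.
Route from d2: left 2 to b2, up 1 to b1, left 1 to a1, down 2 to a3, right 3 to d3 — 9 moves in all.
Check: all required cells visited; 9 ≤ 9 moves.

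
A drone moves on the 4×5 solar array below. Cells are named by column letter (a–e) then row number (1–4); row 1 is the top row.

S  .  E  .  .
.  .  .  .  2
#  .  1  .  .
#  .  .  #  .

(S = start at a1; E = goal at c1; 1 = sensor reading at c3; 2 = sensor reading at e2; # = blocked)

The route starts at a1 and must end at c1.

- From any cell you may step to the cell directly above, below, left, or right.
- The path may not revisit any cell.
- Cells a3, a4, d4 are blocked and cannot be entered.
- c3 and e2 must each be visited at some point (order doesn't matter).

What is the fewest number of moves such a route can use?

Any route passes through c3 and e2 in some order between a1 and c1. Summing Manhattan distances along each leg and taking the cheapest ordering (a1 → c3 → e2 → c1) gives a lower bound of 4 + 3 + 3 = 10 moves.
A route of 10 moves achieves this: a1 → a2 → b2 → b3 → c3 → c2 → d2 → e2 → e1 → d1 → c1.
Since 10 matches the lower bound, it is optimal.

10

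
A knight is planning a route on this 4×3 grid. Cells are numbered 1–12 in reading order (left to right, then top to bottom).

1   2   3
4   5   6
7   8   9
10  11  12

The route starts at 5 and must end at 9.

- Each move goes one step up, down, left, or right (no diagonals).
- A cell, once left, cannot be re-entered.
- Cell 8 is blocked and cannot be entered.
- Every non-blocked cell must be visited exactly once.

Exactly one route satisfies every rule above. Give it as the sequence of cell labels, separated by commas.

5, 6, 3, 2, 1, 4, 7, 10, 11, 12, 9

Need to visit all 11 open cells exactly once, starting at 5 and ending at 9.
Cell 3 has only two open neighbours (6 and 2), so the path must pass straight through it: one of those is the cell it's entered from and the other is where it exits.
Route from 5: right 1 to 6, up 1 to 3, left 2 to 1, down 3 to 10, right 2 to 12, up 1 to 9 — 10 moves in all.
Check: all 11 open cells covered.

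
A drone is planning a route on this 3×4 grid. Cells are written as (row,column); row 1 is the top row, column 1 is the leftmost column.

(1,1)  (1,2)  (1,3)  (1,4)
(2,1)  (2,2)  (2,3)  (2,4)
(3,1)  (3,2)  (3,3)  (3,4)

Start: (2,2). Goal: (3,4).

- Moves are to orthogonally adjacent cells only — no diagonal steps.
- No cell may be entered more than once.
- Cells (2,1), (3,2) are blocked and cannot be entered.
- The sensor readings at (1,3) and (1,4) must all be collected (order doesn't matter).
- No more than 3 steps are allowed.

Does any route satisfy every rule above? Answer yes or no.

no

Even ignoring the no-revisit rule, getting from (2,2) to (3,4), taking the cheapest ordering (2,2) → (1,3) → (1,4) → (3,4) needs at least 2 + 1 + 2 = 5 moves (Manhattan distance per leg), which exceeds the 3-move limit.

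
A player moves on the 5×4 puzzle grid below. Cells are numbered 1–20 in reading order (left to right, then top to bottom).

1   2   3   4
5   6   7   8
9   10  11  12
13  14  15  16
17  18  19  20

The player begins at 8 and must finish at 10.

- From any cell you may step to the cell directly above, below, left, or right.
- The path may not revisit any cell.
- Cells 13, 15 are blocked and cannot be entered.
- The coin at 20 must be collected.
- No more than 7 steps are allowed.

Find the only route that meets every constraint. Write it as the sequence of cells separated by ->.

8 -> 12 -> 16 -> 20 -> 19 -> 18 -> 14 -> 10

The 7-move cap with required stops at 20 leaves no slack for detours.
Route from 8: 3× down (reaching 20), 2× left (reaching 18), 2× up (reaching 10) — 7 moves in all.
Check: all required cells visited; 7 ≤ 7 moves.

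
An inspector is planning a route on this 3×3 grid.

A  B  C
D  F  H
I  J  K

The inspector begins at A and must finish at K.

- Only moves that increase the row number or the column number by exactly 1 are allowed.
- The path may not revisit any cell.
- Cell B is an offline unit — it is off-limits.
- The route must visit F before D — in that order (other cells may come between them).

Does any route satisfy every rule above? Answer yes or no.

no

D lies to the left of F, so going from F to D would need a leftward move — but moves only go right/down, so F cannot be visited before D.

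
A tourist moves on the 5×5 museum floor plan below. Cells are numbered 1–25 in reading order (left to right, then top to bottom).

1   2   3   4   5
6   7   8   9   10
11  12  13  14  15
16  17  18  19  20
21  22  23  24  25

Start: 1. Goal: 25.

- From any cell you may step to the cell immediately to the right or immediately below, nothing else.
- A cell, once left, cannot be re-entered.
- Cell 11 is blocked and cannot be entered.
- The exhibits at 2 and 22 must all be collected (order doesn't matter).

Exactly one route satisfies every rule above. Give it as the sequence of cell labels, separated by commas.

1, 2, 7, 12, 17, 22, 23, 24, 25

Moves only go right or down, so the column and row indices never decrease.
Route from 1: right to 2, 4× down (reaching 22), 3× right (reaching 25) — 8 moves in all.
Check: all required cells visited.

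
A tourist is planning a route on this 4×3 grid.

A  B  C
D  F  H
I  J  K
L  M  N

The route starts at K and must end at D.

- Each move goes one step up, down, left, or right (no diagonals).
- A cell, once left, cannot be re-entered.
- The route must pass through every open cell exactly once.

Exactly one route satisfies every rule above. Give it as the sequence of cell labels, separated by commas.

K, N, M, L, I, J, F, H, C, B, A, D

Need to visit all 12 open cells exactly once, starting at K and ending at D.
Cell L has only two open neighbours (I and M), so the path must pass straight through it: one of those is the cell it's entered from and the other is where it exits.
Route from K: down 1 to N, left 2 to L, up 1 to I, right 1 to J, up 1 to F, right 1 to H, up 1 to C, left 2 to A, down 1 to D — 11 moves in all.
Check: all 12 open cells covered.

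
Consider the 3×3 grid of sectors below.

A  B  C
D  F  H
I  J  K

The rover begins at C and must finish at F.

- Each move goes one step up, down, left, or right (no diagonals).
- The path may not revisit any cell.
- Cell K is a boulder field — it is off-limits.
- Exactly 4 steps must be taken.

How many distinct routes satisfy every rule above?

1

Need simple routes of exactly 4 moves from C to F (Manhattan distance 2, so 1 moves are spent on a detour and 1 undoing it).
Enumerating: C B A D F.
That gives 1 route.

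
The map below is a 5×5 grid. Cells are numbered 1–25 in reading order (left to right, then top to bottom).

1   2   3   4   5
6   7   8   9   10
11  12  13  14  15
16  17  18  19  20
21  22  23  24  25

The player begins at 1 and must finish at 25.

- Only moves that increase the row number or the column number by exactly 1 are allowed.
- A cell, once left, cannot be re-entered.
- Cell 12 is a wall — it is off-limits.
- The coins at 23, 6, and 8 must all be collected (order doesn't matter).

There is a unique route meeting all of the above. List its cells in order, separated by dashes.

1 - 6 - 7 - 8 - 13 - 18 - 23 - 24 - 25

Moves only go right or down, so the column and row indices never decrease.
Route from 1: down 1 to 6, right 2 to 8, down 3 to 23, right 2 to 25 — 8 moves in all.
Check: all required cells visited.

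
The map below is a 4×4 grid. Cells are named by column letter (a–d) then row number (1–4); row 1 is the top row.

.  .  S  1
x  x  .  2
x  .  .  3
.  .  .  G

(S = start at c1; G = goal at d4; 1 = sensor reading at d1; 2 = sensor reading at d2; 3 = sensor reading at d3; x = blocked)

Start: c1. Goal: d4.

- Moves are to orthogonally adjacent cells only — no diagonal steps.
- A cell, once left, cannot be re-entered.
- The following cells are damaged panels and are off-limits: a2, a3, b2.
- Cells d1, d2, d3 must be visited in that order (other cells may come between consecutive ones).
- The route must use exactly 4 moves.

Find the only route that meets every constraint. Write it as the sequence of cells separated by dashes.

The waypoints must appear in the order d1, d2, d3, with no cell reused.
Route from c1: right 1 to d1, down 3 to d4 — 4 moves in all.
Check: order respected (1 at step 1, 2 at step 2, 3 at step 3); 4 moves as required.

c1 - d1 - d2 - d3 - d4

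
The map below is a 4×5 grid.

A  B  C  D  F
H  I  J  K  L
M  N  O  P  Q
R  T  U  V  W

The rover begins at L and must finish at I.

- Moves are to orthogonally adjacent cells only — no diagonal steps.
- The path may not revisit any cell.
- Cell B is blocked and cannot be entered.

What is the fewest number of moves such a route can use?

3

The Manhattan distance from L to I is |2−2| + |5−2| = 3, so at least 3 moves are needed.
A route of 3 moves achieves this: L → K → J → I.
Since 3 matches the lower bound, it is optimal.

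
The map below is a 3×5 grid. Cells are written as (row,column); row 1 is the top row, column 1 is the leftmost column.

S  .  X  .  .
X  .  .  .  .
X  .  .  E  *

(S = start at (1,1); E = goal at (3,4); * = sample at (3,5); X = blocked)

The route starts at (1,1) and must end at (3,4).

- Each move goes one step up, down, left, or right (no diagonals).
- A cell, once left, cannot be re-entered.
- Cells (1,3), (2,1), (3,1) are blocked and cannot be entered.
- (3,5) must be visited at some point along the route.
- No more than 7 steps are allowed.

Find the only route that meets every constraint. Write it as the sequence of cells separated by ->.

(1,1) -> (1,2) -> (2,2) -> (2,3) -> (2,4) -> (2,5) -> (3,5) -> (3,4)

The budget equals the shortest possible length, so every move has to be on a shortest route through the required cells.
Route from (1,1): right 1 to (1,2), down 1 to (2,2), right 3 to (2,5), down 1 to (3,5), left 1 to (3,4) — 7 moves in all.
Check: all required cells visited; 7 ≤ 7 moves.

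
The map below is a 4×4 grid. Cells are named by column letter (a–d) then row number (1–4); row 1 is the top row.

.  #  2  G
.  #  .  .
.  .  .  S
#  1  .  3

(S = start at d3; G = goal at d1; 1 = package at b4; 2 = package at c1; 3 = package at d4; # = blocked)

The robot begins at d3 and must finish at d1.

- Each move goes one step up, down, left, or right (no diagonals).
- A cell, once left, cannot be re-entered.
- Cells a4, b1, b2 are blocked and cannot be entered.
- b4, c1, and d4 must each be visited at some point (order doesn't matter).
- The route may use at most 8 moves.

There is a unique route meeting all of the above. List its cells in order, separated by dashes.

The 8-move cap with required stops at b4, c1, d4 leaves no slack for detours.
Route from d3: down 1 to d4, left 2 to b4, up 1 to b3, right 1 to c3, up 2 to c1, right 1 to d1 — 8 moves in all.
Check: all required cells visited; 8 ≤ 8 moves.

d3 - d4 - c4 - b4 - b3 - c3 - c2 - c1 - d1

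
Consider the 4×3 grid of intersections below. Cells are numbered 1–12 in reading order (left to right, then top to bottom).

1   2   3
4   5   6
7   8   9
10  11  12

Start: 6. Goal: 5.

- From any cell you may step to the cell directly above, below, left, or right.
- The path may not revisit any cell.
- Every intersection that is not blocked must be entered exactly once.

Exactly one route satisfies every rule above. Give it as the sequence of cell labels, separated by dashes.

Need to visit all 12 open cells exactly once, starting at 6 and ending at 5.
Cell 3 has only two open neighbours (6 and 2), so the path must pass straight through it: one of those is the cell it's entered from and the other is where it exits.
Route from 6: up to 3, 2× left (reaching 1), 3× down (reaching 10), 2× right (reaching 12), up to 9, left to 8, up to 5 — 11 moves in all.
Check: all 12 open cells covered.

6 - 3 - 2 - 1 - 4 - 7 - 10 - 11 - 12 - 9 - 8 - 5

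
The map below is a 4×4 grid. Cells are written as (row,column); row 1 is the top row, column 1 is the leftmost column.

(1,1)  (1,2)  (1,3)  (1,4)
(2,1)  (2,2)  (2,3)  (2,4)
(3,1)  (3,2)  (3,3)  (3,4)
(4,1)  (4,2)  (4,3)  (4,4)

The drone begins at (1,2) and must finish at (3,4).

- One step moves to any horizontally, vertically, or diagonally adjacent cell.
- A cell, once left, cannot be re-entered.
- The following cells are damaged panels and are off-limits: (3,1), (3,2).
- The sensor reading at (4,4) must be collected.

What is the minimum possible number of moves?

4

Any route passes through (4,4) somewhere between (1,2) and (3,4). Summing Chebyshev distances along the two legs ((1,2) → (4,4) → (3,4)) gives a lower bound of 3 + 1 = 4 moves.
A route of 4 moves achieves this: (1,2) → (2,2) → (3,3) → (4,4) → (3,4).
Since 4 matches the lower bound, it is optimal.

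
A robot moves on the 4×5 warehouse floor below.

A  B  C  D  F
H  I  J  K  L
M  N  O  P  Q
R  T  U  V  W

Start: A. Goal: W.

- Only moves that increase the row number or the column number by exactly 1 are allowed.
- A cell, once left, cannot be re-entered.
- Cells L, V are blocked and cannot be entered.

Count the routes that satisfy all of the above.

A right/down-only route from A to W makes exactly 3 down-moves and 4 right-moves in some order.
With no other constraints that would be C(7,3) = 35 routes.
Subtract routes through each blocked cell (inclusion–exclusion for overlaps): − through L: 5 − through V: 20 → 10.
That gives 10 routes.

10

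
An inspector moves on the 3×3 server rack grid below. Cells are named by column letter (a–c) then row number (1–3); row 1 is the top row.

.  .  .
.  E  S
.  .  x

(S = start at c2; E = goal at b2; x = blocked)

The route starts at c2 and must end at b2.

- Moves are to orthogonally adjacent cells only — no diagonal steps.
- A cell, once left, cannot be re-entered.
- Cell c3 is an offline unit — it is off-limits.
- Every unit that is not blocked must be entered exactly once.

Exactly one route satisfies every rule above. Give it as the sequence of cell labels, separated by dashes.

c2 - c1 - b1 - a1 - a2 - a3 - b3 - b2

Need to visit all 8 open cells exactly once, starting at c2 and ending at b2.
Cell a1 has only two open neighbours (a2 and b1), so the path must pass straight through it: one of those is the cell it's entered from and the other is where it exits.
Route from c2: up to c1, 2× left (reaching a1), 2× down (reaching a3), right to b3, up to b2 — 7 moves in all.
Check: all 8 open cells covered.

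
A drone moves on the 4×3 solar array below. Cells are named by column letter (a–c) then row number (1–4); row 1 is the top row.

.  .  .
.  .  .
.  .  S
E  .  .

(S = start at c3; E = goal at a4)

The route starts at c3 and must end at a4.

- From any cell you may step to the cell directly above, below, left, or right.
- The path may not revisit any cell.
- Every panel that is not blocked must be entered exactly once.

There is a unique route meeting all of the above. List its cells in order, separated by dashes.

c3 - c4 - b4 - b3 - b2 - c2 - c1 - b1 - a1 - a2 - a3 - a4

Need to visit all 12 open cells exactly once, starting at c3 and ending at a4.
Cell c4 has only two open neighbours (c3 and b4), so the path must pass straight through it: one of those is the cell it's entered from and the other is where it exits.
Route from c3: down to c4, left to b4, 2× up (reaching b2), right to c2, up to c1, 2× left (reaching a1), 3× down (reaching a4) — 11 moves in all.
Check: all 12 open cells covered.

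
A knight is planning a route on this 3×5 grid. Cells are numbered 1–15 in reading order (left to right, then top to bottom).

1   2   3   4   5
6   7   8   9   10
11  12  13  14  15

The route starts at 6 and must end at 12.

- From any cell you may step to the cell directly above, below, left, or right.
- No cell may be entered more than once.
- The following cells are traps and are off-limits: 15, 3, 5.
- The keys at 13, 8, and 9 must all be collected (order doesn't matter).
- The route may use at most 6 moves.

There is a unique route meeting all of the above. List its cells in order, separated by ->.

Any route must reach 13, 8, and 9 and still end at 12 within 6 moves, so the order of the required stops is forced.
Route from 6: right 3 to 9, down 1 to 14, left 2 to 12 — 6 moves in all.
Check: all required cells visited; 6 ≤ 6 moves.

6 -> 7 -> 8 -> 9 -> 14 -> 13 -> 12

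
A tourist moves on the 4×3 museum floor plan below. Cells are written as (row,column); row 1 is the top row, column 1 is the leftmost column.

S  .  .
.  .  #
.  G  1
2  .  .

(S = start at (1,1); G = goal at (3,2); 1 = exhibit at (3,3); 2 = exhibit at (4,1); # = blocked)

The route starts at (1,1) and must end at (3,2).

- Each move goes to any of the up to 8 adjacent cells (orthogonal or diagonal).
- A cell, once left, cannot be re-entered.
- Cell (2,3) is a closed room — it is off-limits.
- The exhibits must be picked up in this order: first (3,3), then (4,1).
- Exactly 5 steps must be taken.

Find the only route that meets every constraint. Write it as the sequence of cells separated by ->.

The waypoints must appear in the order (3,3), (4,1), with no cell reused.
Route from (1,1): 2× down-right (reaching (3,3)), down-left to (4,2), left to (4,1), up-right to (3,2) — 5 moves in all.
Check: order respected (1 at step 2, 2 at step 4); 5 moves as required.

(1,1) -> (2,2) -> (3,3) -> (4,2) -> (4,1) -> (3,2)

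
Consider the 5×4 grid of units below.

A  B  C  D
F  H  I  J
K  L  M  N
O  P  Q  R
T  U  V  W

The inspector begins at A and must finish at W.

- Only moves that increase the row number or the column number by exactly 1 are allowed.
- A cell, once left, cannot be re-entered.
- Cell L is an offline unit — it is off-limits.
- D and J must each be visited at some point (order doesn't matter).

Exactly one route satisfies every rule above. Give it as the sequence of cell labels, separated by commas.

Moves only go right or down, so the column and row indices never decrease.
Route from A: 3× right (reaching D), 4× down (reaching W) — 7 moves in all.
Check: all required cells visited.

A, B, C, D, J, N, R, W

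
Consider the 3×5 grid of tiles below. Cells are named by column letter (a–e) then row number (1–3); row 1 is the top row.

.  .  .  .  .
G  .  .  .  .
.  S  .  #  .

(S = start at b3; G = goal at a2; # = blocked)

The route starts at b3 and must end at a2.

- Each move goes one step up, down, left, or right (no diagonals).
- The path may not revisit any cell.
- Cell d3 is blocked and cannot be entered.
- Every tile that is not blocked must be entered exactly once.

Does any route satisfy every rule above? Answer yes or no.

Cell e3 has only one open neighbour but is neither the start nor the goal, so a Hamiltonian route would have to both enter and leave it through the same neighbour — impossible without revisiting.

no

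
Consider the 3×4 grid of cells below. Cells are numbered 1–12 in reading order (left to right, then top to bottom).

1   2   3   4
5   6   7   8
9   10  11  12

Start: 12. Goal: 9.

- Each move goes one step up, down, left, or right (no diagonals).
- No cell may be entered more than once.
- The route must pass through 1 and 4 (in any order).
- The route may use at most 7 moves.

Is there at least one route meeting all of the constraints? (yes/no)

One route that works: 12 → 8 → 4 → 3 → 2 → 1 → 5 → 9.

yes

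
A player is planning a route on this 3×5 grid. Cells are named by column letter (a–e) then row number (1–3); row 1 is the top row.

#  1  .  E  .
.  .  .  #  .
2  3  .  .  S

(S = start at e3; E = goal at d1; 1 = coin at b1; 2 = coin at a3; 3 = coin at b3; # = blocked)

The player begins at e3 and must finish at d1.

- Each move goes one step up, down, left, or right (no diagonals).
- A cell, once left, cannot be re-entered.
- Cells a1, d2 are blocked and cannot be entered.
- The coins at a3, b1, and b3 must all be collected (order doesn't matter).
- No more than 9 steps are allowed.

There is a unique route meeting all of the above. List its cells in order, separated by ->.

The 9-move cap with required stops at a3, b1, b3 leaves no slack for detours.
Route from e3: left 4 to a3, up 1 to a2, right 1 to b2, up 1 to b1, right 2 to d1 — 9 moves in all.
Check: all required cells visited; 9 ≤ 9 moves.

e3 -> d3 -> c3 -> b3 -> a3 -> a2 -> b2 -> b1 -> c1 -> d1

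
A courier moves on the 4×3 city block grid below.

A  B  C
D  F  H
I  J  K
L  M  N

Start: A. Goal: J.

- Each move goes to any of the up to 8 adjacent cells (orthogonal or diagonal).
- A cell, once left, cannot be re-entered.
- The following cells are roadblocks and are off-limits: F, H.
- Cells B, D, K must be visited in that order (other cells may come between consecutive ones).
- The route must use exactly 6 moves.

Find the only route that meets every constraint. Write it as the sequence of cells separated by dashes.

A - B - D - I - M - K - J

The waypoints must appear in the order B, D, K, with no cell reused.
Route from A: right to B, down-left to D, down to I, down-right to M, up-right to K, left to J — 6 moves in all.
Check: order respected (B at step 1, D at step 2, K at step 5); 6 moves as required.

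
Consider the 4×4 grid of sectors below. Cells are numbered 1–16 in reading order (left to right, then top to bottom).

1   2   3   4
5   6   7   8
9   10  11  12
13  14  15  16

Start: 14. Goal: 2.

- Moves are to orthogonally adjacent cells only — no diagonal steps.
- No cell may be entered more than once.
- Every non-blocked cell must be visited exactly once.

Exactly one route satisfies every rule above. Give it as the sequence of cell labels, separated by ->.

Need to visit all 16 open cells exactly once, starting at 14 and ending at 2.
Cell 13 has only two open neighbours (9 and 14), so the path must pass straight through it: one of those is the cell it's entered from and the other is where it exits.
Route from 14: left to 13, up to 9, 2× right (reaching 11), down to 15, right to 16, 3× up (reaching 4), left to 3, down to 7, 2× left (reaching 5), up to 1, right to 2 — 15 moves in all.
Check: all 16 open cells covered.

14 -> 13 -> 9 -> 10 -> 11 -> 15 -> 16 -> 12 -> 8 -> 4 -> 3 -> 7 -> 6 -> 5 -> 1 -> 2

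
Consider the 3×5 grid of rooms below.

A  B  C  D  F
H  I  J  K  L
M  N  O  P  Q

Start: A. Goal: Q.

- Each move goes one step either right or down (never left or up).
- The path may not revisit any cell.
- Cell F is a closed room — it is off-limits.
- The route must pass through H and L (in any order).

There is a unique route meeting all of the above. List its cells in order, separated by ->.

A -> H -> I -> J -> K -> L -> Q

Moves only go right or down, so the column and row indices never decrease.
Route from A: down 1 to H, right 4 to L, down 1 to Q — 6 moves in all.
Check: all required cells visited.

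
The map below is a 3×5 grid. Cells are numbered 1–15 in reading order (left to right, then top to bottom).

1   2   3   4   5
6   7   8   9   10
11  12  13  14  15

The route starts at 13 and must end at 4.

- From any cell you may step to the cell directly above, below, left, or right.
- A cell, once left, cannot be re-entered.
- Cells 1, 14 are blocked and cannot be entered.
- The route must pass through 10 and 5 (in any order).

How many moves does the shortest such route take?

5

Any route passes through 10 and 5 in some order between 13 and 4. Summing Manhattan distances along each leg and taking the cheapest ordering (13 → 10 → 5 → 4) gives a lower bound of 3 + 1 + 1 = 5 moves.
A route of 5 moves achieves this: 13 → 8 → 9 → 10 → 5 → 4.
Since 5 matches the lower bound, it is optimal.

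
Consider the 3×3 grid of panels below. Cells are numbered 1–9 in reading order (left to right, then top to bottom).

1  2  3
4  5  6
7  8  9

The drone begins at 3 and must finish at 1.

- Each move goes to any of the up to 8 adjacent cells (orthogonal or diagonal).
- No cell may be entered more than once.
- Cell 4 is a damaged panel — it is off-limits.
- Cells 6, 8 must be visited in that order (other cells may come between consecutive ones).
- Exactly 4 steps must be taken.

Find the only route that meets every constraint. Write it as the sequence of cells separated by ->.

3 -> 6 -> 8 -> 5 -> 1

The waypoints must appear in the order 6, 8, with no cell reused.
Route from 3: down to 6, down-left to 8, up to 5, up-left to 1 — 4 moves in all.
Check: order respected (6 at step 1, 8 at step 2); 4 moves as required.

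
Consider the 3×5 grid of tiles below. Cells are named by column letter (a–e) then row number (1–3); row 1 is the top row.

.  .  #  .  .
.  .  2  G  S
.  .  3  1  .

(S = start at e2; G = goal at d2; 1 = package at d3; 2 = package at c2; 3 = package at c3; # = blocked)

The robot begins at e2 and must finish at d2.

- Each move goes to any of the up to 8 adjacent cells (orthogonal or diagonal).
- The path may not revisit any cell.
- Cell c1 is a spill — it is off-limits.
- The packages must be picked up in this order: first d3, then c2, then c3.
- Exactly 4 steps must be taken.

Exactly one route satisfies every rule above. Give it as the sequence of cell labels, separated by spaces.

The waypoints must appear in the order d3, c2, c3, with no cell reused.
Route from e2: down-left to d3, up-left to c2, down to c3, up-right to d2 — 4 moves in all.
Check: order respected (1 at step 1, 2 at step 2, 3 at step 3); 4 moves as required.

e2 d3 c2 c3 d2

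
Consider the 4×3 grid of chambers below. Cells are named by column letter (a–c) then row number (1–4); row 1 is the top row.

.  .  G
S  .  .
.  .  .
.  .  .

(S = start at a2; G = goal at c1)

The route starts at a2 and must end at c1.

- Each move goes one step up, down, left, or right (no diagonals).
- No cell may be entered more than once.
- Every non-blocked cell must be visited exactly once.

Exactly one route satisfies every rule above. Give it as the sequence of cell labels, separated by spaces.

a2 a1 b1 b2 b3 a3 a4 b4 c4 c3 c2 c1

Need to visit all 12 open cells exactly once, starting at a2 and ending at c1.
Route from a2: up 1 to a1, right 1 to b1, down 2 to b3, left 1 to a3, down 1 to a4, right 2 to c4, up 3 to c1 — 11 moves in all.
Check: all 12 open cells covered.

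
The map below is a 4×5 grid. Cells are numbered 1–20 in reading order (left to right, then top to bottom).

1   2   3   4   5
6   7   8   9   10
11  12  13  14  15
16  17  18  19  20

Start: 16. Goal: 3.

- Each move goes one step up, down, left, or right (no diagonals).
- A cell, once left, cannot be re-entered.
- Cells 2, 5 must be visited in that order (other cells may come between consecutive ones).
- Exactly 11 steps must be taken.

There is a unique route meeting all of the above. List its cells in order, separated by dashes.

16 - 11 - 6 - 1 - 2 - 7 - 8 - 9 - 10 - 5 - 4 - 3

The waypoints must appear in the order 2, 5, with no cell reused.
Route from 16: 3× up (reaching 1), right to 2, down to 7, 3× right (reaching 10), up to 5, 2× left (reaching 3) — 11 moves in all.
Check: order respected (2 at step 4, 5 at step 9); 11 moves as required.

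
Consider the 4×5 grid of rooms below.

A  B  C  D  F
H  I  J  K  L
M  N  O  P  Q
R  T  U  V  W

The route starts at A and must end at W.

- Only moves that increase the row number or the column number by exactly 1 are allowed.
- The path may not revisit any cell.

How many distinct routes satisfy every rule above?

A right/down-only route from A to W makes exactly 3 down-moves and 4 right-moves in some order.
With no other constraints that would be C(7,3) = 35 routes.
That gives 35 routes.

35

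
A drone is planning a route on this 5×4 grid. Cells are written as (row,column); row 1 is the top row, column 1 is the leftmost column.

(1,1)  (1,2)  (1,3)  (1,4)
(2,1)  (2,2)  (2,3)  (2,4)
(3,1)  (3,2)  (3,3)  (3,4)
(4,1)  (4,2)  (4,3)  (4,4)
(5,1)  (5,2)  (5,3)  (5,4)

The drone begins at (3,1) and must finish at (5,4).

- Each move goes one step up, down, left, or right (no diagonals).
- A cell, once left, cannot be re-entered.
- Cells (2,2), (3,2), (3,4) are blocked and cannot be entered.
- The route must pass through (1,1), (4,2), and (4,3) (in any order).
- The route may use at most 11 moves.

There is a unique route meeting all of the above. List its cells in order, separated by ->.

The 11-move cap with required stops at (1,1), (4,2), (4,3) leaves no slack for detours.
Route from (3,1): 2× up (reaching (1,1)), 2× right (reaching (1,3)), 3× down (reaching (4,3)), left to (4,2), down to (5,2), 2× right (reaching (5,4)) — 11 moves in all.
Check: all required cells visited; 11 ≤ 11 moves.

(3,1) -> (2,1) -> (1,1) -> (1,2) -> (1,3) -> (2,3) -> (3,3) -> (4,3) -> (4,2) -> (5,2) -> (5,3) -> (5,4)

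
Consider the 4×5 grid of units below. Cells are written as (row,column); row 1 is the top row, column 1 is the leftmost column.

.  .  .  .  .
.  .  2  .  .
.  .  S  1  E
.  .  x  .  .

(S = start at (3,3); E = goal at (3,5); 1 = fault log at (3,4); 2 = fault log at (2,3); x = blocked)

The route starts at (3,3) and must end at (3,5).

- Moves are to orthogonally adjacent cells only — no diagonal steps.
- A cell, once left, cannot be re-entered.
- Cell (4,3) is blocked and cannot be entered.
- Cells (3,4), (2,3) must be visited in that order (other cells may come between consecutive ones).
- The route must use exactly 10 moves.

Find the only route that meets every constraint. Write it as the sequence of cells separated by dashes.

(3,3) - (3,4) - (2,4) - (2,3) - (2,2) - (1,2) - (1,3) - (1,4) - (1,5) - (2,5) - (3,5)

The waypoints must appear in the order (3,4), (2,3), with no cell reused.
Route from (3,3): right to (3,4), up to (2,4), 2× left (reaching (2,2)), up to (1,2), 3× right (reaching (1,5)), 2× down (reaching (3,5)) — 10 moves in all.
Check: order respected (1 at step 1, 2 at step 3); 10 moves as required.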